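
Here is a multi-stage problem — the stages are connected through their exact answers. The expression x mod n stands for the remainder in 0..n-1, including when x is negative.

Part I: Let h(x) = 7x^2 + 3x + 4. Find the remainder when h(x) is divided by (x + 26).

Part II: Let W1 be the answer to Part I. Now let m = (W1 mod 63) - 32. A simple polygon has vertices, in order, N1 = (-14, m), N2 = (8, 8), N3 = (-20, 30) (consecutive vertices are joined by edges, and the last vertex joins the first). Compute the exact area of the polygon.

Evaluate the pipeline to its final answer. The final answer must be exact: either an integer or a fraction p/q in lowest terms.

24

Part I: remainder = value at the root: 7*(-26)^2 + 3*(-26)^1 + 4 = (4732) + (-78) + (4) = 4658; answer 4658
Part II: W1 = 4658; m = 27; cross terms: (-14*8 - 8*27)=-328, (8*30 - -20*8)=400, (-20*27 - -14*30)=-120; twice the area = |-48| = 48; area = 24; answer 24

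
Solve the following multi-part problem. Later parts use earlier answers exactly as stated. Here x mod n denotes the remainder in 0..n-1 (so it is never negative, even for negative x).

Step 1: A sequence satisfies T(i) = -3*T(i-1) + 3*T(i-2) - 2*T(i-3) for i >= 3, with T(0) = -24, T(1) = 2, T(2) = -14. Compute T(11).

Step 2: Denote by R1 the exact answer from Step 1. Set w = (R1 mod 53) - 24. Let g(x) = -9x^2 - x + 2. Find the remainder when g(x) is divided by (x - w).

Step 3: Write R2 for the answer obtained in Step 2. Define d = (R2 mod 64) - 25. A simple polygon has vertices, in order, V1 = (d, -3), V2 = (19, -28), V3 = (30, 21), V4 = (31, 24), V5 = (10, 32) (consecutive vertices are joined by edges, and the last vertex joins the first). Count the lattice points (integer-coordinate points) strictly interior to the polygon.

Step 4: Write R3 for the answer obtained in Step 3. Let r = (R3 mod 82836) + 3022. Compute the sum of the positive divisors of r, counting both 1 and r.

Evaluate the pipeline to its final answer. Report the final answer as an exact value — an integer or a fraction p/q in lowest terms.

Step 1: T(3) = -3*(-14) + 3*(2) - 2*(-24) = 96; iterating: T(3)=96, T(4)=-334, T(5)=1318, T(6)=-5148, T(7)=20066, T(8)=-78278, T(9)=305328, T(10)=-1190950, T(11)=4645390; answer 4645390
Step 2: R1 = 4645390; w = 22; remainder = value at the root: -9*(22)^2 - 1*(22)^1 + 2 = (-4356) + (-22) + (2) = -4376; answer -4376
Step 3: R2 = -4376; d = 15; cross terms: (15*-28 - 19*-3)=-363, (19*21 - 30*-28)=1239, (30*24 - 31*21)=69, (31*32 - 10*24)=752, (10*-3 - 15*32)=-510; twice the area = |1187| = 1187; area = 1187/2; boundary points = 1 + 1 + 1 + 1 + 5 = 9; strictly interior points = area - boundary/2 + 1 = 590; answer 590
Step 4: R3 = 590; r = 3612; 3612 = 2^2 * 3 * 7 * 43; sigma = (1 + 2 + 4) * (1 + 3) * (1 + 7) * (1 + 43) = 7 * 4 * 8 * 44 = 9856; answer 9856

9856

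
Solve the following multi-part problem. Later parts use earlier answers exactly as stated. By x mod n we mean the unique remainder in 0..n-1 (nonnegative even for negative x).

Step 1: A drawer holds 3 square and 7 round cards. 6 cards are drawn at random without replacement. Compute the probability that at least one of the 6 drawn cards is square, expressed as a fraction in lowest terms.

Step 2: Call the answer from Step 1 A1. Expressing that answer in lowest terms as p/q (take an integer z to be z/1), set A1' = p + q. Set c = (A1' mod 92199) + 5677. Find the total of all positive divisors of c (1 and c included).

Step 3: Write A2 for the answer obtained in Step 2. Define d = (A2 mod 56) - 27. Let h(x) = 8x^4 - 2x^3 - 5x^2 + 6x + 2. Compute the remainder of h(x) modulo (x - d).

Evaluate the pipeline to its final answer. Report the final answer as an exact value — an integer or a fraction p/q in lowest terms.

1054369

Step 1: total draws C(10,6) = 210; complement C(7,6) = 7; favorable 210 - 7 = 203; P = 29/30; answer 29/30
Step 2: A1 = 29/30; threaded value p + q = 59; c = 5736; 5736 = 2^3 * 3 * 239; sigma = (1 + 2 + 4 + 8) * (1 + 3) * (1 + 239) = 15 * 4 * 240 = 14400; answer 14400
Step 3: A2 = 14400; d = -19; remainder = value at the root: 8*(-19)^4 - 2*(-19)^3 - 5*(-19)^2 + 6*(-19)^1 + 2 = (1042568) + (13718) + (-1805) + (-114) + (2) = 1054369; answer 1054369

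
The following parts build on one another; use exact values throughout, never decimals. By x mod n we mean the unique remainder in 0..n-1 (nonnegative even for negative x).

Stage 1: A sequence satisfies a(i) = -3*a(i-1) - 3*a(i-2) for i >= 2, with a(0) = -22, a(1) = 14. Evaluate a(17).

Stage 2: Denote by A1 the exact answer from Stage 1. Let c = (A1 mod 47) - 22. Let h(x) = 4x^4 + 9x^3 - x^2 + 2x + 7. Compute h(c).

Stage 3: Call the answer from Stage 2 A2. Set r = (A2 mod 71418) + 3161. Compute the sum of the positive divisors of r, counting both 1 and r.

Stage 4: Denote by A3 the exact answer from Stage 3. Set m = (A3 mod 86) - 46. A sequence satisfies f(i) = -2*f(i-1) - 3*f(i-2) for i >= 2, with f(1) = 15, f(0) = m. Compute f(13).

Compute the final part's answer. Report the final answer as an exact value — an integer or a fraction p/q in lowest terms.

Stage 1: a(2) = -3*(14) - 3*(-22) = 24; iterating: a(2)=24, a(3)=-114, a(4)=270, a(5)=-468, a(6)=594, a(7)=-378, a(8)=-648, a(9)=3078, a(10)=-7290, a(11)=12636, a(12)=-16038, a(13)=10206, a(14)=17496, a(15)=-83106, a(16)=196830, a(17)=-341172; answer -341172
Stage 2: A1 = -341172; c = -21; 4*(-21)^4 + 9*(-21)^3 - 1*(-21)^2 + 2*(-21)^1 + 7 = (777924) + (-83349) + (-441) + (-42) + (7) = 694099; answer 694099
Stage 3: A2 = 694099; r = 54498; 54498 = 2 * 3 * 31 * 293; sigma = (1 + 2) * (1 + 3) * (1 + 31) * (1 + 293) = 3 * 4 * 32 * 294 = 112896; answer 112896
Stage 4: A3 = 112896; m = 18; f(2) = -2*(15) - 3*(18) = -84; iterating: f(2)=-84, f(3)=123, f(4)=6, f(5)=-381, f(6)=744, f(7)=-345, f(8)=-1542, f(9)=4119, f(10)=-3612, f(11)=-5133, f(12)=21102, f(13)=-26805; answer -26805

-26805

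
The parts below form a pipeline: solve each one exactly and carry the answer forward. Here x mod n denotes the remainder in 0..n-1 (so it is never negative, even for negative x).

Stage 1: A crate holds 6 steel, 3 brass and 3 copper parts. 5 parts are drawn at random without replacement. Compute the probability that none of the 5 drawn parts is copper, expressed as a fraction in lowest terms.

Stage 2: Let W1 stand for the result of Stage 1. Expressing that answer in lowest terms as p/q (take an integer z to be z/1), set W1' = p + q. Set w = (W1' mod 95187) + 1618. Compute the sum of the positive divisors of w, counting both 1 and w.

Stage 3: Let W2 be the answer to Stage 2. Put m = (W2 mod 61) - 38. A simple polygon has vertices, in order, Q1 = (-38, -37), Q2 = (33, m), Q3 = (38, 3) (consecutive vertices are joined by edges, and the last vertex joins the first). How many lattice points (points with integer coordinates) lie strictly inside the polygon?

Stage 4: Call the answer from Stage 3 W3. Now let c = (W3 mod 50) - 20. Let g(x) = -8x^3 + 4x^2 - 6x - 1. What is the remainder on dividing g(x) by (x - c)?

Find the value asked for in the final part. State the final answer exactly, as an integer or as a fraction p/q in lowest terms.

Stage 1: total draws C(12,5) = 792; favorable C(9,5) = 126; P = 7/44; answer 7/44
Stage 2: W1 = 7/44; threaded value p + q = 51; w = 1669; 1669 is prime, so its only divisors are 1 and 1669; sigma = 1 + 1669 = 1670; answer 1670
Stage 3: W2 = 1670; m = -15; cross terms: (-38*-15 - 33*-37)=1791, (33*3 - 38*-15)=669, (38*-37 - -38*3)=-1292; twice the area = |1168| = 1168; area = 584; boundary points = 1 + 1 + 4 = 6; strictly interior points = area - boundary/2 + 1 = 582; answer 582
Stage 4: W3 = 582; c = 12; remainder = value at the root: -8*(12)^3 + 4*(12)^2 - 6*(12)^1 - 1 = (-13824) + (576) + (-72) + (-1) = -13321; answer -13321

-13321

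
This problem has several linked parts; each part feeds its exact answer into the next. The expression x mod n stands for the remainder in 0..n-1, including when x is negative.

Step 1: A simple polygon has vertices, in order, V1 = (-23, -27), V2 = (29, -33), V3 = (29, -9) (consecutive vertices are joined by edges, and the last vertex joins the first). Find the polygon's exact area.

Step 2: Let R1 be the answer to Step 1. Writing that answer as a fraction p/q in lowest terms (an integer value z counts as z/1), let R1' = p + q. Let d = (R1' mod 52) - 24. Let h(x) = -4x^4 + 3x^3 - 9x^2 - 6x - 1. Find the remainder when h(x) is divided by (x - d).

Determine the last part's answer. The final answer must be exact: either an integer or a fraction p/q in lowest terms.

Step 1: cross terms: (-23*-33 - 29*-27)=1542, (29*-9 - 29*-33)=696, (29*-27 - -23*-9)=-990; twice the area = |1248| = 1248; area = 624; answer 624
Step 2: R1 = 624; threaded value p + q = 625; d = -23; remainder = value at the root: -4*(-23)^4 + 3*(-23)^3 - 9*(-23)^2 - 6*(-23)^1 - 1 = (-1119364) + (-36501) + (-4761) + (138) + (-1) = -1160489; answer -1160489

-1160489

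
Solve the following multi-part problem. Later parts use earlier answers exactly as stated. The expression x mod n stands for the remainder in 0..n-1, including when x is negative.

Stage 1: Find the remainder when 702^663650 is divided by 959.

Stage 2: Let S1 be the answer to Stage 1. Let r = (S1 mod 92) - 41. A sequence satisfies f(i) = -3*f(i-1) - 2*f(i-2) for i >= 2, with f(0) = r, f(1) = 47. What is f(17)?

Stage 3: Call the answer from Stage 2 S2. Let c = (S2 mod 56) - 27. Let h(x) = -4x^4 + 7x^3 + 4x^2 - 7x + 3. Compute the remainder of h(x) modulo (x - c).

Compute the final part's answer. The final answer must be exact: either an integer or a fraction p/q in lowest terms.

Stage 1: squarings mod 959: 702^1=702, 702^2=837, 702^4=499, 702^8=620, 702^16=800, 702^32=347, 702^64=534, 702^128=333, 702^256=604, 702^512=396, 702^1024=499, 702^2048=620, 702^4096=800, 702^8192=347, 702^16384=534, 702^32768=333, 702^65536=604, 702^131072=396, 702^262144=499, 702^524288=620; 702^663650 = 702^2 * 702^32 * 702^64 * 702^8192 * 702^131072 * 702^524288 = 186 (mod 959); answer 186
Stage 2: S1 = 186; r = -39; f(2) = -3*(47) - 2*(-39) = -63; iterating: f(2)=-63, f(3)=95, f(4)=-159, f(5)=287, f(6)=-543, f(7)=1055, f(8)=-2079, f(9)=4127, f(10)=-8223, f(11)=16415, f(12)=-32799, f(13)=65567, f(14)=-131103, f(15)=262175, f(16)=-524319, f(17)=1048607; answer 1048607
Stage 3: S2 = 1048607; c = -20; remainder = value at the root: -4*(-20)^4 + 7*(-20)^3 + 4*(-20)^2 - 7*(-20)^1 + 3 = (-640000) + (-56000) + (1600) + (140) + (3) = -694257; answer -694257

-694257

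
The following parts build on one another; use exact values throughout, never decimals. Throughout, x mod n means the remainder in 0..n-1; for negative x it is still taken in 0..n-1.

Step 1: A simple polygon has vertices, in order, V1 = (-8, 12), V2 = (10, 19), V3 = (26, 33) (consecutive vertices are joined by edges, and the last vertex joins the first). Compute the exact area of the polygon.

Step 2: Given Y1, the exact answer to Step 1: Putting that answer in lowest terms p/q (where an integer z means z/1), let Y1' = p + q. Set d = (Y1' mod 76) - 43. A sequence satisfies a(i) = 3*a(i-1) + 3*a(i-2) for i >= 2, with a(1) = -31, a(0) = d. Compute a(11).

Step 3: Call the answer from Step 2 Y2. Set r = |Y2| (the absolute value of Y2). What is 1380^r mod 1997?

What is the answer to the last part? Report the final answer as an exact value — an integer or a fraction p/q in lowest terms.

Step 1: cross terms: (-8*19 - 10*12)=-272, (10*33 - 26*19)=-164, (26*12 - -8*33)=576; twice the area = |140| = 140; area = 70; answer 70
Step 2: Y1 = 70; threaded value p + q = 71; d = 28; a(2) = 3*(-31) + 3*(28) = -9; iterating: a(2)=-9, a(3)=-120, a(4)=-387, a(5)=-1521, a(6)=-5724, a(7)=-21735, a(8)=-82377, a(9)=-312336, a(10)=-1184139, a(11)=-4489425; answer -4489425
Step 3: Y2 = -4489425; r = 4489425; squarings mod 1997: 1380^1=1380, 1380^2=1259, 1380^4=1460, 1380^8=801, 1380^16=564, 1380^32=573, 1380^64=821, 1380^128=1052, 1380^256=366, 1380^512=157, 1380^1024=685, 1380^2048=1927, 1380^4096=906, 1380^8192=69, 1380^16384=767, 1380^32768=1171, 1380^65536=1299, 1380^131072=1933, 1380^262144=102, 1380^524288=419, 1380^1048576=1822, 1380^2097152=670, 1380^4194304=1572; 1380^4489425 = 1380^1 * 1380^16 * 1380^64 * 1380^128 * 1380^32768 * 1380^262144 * 1380^4194304 = 1108 (mod 1997); answer 1108

1108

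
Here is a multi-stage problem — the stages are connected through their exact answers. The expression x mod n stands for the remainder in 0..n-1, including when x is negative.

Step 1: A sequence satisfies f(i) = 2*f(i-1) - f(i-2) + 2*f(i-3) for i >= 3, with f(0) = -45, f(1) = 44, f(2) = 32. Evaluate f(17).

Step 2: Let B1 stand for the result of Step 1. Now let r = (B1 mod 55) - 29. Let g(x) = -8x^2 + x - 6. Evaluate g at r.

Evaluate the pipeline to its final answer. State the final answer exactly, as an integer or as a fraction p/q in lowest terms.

Step 1: f(3) = 2*(32) - 1*(44) + 2*(-45) = -70; iterating: f(3)=-70, f(4)=-84, f(5)=-34, f(6)=-124, f(7)=-382, f(8)=-708, f(9)=-1282, f(10)=-2620, f(11)=-5374, f(12)=-10692, f(13)=-21250, f(14)=-42556, f(15)=-85246, f(16)=-170436, f(17)=-340738; answer -340738
Step 2: B1 = -340738; r = 13; -8*(13)^2 + 1*(13)^1 - 6 = (-1352) + (13) + (-6) = -1345; answer -1345

-1345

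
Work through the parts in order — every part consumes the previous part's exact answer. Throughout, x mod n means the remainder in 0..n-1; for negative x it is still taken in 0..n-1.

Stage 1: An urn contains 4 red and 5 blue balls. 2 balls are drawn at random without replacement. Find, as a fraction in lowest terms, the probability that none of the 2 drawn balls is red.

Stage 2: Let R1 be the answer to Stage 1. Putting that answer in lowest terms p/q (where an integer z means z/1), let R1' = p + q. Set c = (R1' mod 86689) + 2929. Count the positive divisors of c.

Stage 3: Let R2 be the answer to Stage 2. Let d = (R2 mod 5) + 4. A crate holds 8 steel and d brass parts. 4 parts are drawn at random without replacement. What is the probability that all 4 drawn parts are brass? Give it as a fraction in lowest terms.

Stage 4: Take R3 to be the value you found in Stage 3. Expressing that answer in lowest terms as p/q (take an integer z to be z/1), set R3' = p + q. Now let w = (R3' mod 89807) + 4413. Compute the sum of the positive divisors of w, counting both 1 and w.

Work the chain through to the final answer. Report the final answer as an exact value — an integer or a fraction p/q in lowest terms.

Stage 1: total draws C(9,2) = 36; favorable C(5,2) = 10; P = 5/18; answer 5/18
Stage 2: R1 = 5/18; threaded value p + q = 23; c = 2952; 2952 = 2^3 * 3^2 * 41; number of divisors = (3+1) * (2+1) * (1+1) = 24; answer 24
Stage 3: R2 = 24; d = 8; total draws C(16,4) = 1820; favorable C(8,4) = 70; P = 1/26; answer 1/26
Stage 4: R3 = 1/26; threaded value p + q = 27; w = 4440; 4440 = 2^3 * 3 * 5 * 37; sigma = (1 + 2 + 4 + 8) * (1 + 3) * (1 + 5) * (1 + 37) = 15 * 4 * 6 * 38 = 13680; answer 13680

13680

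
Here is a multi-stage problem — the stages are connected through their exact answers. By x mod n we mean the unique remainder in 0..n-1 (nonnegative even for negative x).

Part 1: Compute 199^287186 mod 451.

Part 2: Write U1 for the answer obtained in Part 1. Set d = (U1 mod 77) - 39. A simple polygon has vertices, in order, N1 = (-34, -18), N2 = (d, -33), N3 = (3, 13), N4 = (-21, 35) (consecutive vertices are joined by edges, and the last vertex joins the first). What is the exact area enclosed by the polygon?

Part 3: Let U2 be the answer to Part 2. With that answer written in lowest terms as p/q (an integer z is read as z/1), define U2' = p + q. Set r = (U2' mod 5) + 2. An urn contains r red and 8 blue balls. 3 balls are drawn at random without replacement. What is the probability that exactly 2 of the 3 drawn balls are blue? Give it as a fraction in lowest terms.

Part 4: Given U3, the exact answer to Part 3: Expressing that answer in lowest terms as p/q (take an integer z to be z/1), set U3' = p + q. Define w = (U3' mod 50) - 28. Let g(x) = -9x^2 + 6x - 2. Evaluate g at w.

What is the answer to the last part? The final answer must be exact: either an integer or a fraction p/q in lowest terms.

-197

Part 1: squarings mod 451: 199^1=199, 199^2=364, 199^4=353, 199^8=133, 199^16=100, 199^32=78, 199^64=221, 199^128=133, 199^256=100, 199^512=78, 199^1024=221, 199^2048=133, 199^4096=100, 199^8192=78, 199^16384=221, 199^32768=133, 199^65536=100, 199^131072=78, 199^262144=221; 199^287186 = 199^2 * 199^16 * 199^64 * 199^128 * 199^256 * 199^8192 * 199^16384 * 199^262144 = 166 (mod 451); answer 166
Part 2: U1 = 166; d = -27; cross terms: (-34*-33 - -27*-18)=636, (-27*13 - 3*-33)=-252, (3*35 - -21*13)=378, (-21*-18 - -34*35)=1568; twice the area = |2330| = 2330; area = 1165; answer 1165
Part 3: U2 = 1165; threaded value p + q = 1166; r = 3; total draws C(11,3) = 165; favorable C(8,2)*C(3,1) = 84; P = 28/55; answer 28/55
Part 4: U3 = 28/55; threaded value p + q = 83; w = 5; -9*(5)^2 + 6*(5)^1 - 2 = (-225) + (30) + (-2) = -197; answer -197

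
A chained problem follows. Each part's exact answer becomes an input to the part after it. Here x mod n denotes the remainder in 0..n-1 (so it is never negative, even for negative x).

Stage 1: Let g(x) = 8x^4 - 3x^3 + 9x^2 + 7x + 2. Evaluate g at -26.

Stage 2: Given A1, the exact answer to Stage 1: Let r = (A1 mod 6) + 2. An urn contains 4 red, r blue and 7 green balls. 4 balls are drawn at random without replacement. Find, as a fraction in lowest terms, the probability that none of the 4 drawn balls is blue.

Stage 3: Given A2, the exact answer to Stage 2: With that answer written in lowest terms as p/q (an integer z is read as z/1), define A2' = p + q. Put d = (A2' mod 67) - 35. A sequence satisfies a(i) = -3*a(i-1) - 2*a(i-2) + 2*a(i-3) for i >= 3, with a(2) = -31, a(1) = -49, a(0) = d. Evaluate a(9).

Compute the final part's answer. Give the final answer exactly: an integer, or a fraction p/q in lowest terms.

Stage 1: 8*(-26)^4 - 3*(-26)^3 + 9*(-26)^2 + 7*(-26)^1 + 2 = (3655808) + (52728) + (6084) + (-182) + (2) = 3714440; answer 3714440
Stage 2: A1 = 3714440; r = 4; total draws C(15,4) = 1365; favorable C(11,4) = 330; P = 22/91; answer 22/91
Stage 3: A2 = 22/91; threaded value p + q = 113; d = 11; a(3) = -3*(-31) - 2*(-49) + 2*(11) = 213; iterating: a(3)=213, a(4)=-675, a(5)=1537, a(6)=-2835, a(7)=4081, a(8)=-3499, a(9)=-3335; answer -3335

-3335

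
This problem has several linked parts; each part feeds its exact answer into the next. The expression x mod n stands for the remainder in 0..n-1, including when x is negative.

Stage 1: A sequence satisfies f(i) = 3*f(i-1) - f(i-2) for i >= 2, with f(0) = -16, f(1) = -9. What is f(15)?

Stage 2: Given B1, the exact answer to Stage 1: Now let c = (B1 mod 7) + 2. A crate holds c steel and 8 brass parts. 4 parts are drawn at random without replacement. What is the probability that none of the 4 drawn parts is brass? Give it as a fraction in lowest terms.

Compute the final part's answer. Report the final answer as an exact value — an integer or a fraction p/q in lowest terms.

Stage 1: f(2) = 3*(-9) - 1*(-16) = -11; iterating: f(2)=-11, f(3)=-24, f(4)=-61, f(5)=-159, f(6)=-416, f(7)=-1089, f(8)=-2851, f(9)=-7464, f(10)=-19541, f(11)=-51159, f(12)=-133936, f(13)=-350649, f(14)=-918011, f(15)=-2403384; answer -2403384
Stage 2: B1 = -2403384; c = 5; total draws C(13,4) = 715; favorable C(5,4) = 5; P = 1/143; answer 1/143

1/143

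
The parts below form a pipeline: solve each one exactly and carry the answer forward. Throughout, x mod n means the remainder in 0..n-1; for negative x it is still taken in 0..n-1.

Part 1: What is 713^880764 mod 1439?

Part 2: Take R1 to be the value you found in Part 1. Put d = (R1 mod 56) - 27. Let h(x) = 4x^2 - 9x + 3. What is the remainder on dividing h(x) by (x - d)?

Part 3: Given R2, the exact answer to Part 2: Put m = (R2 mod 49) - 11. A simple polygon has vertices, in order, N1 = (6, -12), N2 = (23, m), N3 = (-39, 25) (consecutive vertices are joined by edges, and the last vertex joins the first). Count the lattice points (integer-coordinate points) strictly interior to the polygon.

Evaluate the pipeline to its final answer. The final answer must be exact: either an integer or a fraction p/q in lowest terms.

Part 1: squarings mod 1439: 713^1=713, 713^2=402, 713^4=436, 713^8=148, 713^16=319, 713^32=1031, 713^64=979, 713^128=67, 713^256=172, 713^512=804, 713^1024=305, 713^2048=929, 713^4096=1080, 713^8192=810, 713^16384=1355, 713^32768=1300, 713^65536=614, 713^131072=1417, 713^262144=484, 713^524288=1138; 713^880764 = 713^4 * 713^8 * 713^16 * 713^32 * 713^64 * 713^4096 * 713^8192 * 713^16384 * 713^65536 * 713^262144 * 713^524288 = 1290 (mod 1439); answer 1290
Part 2: R1 = 1290; d = -25; remainder = value at the root: 4*(-25)^2 - 9*(-25)^1 + 3 = (2500) + (225) + (3) = 2728; answer 2728
Part 3: R2 = 2728; m = 22; cross terms: (6*22 - 23*-12)=408, (23*25 - -39*22)=1433, (-39*-12 - 6*25)=318; twice the area = |2159| = 2159; area = 2159/2; boundary points = 17 + 1 + 1 = 19; strictly interior points = area - boundary/2 + 1 = 1071; answer 1071

1071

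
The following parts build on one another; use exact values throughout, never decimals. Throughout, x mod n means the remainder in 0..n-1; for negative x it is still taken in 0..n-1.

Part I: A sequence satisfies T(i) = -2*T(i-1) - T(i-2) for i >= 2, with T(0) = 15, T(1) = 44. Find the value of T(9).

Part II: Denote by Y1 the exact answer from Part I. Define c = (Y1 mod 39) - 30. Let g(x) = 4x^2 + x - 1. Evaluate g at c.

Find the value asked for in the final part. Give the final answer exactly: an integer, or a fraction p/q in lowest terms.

1742

Part I: T(2) = -2*(44) - 1*(15) = -103; iterating: T(2)=-103, T(3)=162, T(4)=-221, T(5)=280, T(6)=-339, T(7)=398, T(8)=-457, T(9)=516; answer 516
Part II: Y1 = 516; c = -21; 4*(-21)^2 + 1*(-21)^1 - 1 = (1764) + (-21) + (-1) = 1742; answer 1742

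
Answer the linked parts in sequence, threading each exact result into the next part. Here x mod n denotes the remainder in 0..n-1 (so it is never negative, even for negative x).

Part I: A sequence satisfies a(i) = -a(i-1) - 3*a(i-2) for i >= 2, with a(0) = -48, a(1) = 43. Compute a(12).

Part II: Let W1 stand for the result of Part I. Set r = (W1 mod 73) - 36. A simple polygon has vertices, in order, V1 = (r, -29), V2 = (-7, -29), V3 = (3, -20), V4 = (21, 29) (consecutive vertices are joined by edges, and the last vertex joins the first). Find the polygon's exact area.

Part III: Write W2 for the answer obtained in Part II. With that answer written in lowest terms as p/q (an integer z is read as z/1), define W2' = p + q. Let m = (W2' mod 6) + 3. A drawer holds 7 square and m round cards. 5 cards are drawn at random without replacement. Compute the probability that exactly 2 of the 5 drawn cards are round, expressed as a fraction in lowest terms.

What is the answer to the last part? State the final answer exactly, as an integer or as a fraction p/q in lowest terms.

105/286

Part I: a(2) = -1*(43) - 3*(-48) = 101; iterating: a(2)=101, a(3)=-230, a(4)=-73, a(5)=763, a(6)=-544, a(7)=-1745, a(8)=3377, a(9)=1858, a(10)=-11989, a(11)=6415, a(12)=29552; answer 29552
Part II: W1 = 29552; r = 24; cross terms: (24*-29 - -7*-29)=-899, (-7*-20 - 3*-29)=227, (3*29 - 21*-20)=507, (21*-29 - 24*29)=-1305; twice the area = |-1470| = 1470; area = 735; answer 735
Part III: W2 = 735; threaded value p + q = 736; m = 7; total draws C(14,5) = 2002; favorable C(7,2)*C(7,3) = 735; P = 105/286; answer 105/286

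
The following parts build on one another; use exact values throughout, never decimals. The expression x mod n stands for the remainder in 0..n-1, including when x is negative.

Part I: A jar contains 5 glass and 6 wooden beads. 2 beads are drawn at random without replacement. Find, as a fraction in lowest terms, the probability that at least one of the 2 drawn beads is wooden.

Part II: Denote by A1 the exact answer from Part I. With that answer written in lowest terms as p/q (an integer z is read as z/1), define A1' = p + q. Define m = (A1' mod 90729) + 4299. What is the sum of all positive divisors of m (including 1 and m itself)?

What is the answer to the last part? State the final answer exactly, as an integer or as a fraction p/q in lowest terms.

Part I: total draws C(11,2) = 55; complement C(5,2) = 10; favorable 55 - 10 = 45; P = 9/11; answer 9/11
Part II: A1 = 9/11; threaded value p + q = 20; m = 4319; 4319 = 7 * 617; sigma = (1 + 7) * (1 + 617) = 8 * 618 = 4944; answer 4944

4944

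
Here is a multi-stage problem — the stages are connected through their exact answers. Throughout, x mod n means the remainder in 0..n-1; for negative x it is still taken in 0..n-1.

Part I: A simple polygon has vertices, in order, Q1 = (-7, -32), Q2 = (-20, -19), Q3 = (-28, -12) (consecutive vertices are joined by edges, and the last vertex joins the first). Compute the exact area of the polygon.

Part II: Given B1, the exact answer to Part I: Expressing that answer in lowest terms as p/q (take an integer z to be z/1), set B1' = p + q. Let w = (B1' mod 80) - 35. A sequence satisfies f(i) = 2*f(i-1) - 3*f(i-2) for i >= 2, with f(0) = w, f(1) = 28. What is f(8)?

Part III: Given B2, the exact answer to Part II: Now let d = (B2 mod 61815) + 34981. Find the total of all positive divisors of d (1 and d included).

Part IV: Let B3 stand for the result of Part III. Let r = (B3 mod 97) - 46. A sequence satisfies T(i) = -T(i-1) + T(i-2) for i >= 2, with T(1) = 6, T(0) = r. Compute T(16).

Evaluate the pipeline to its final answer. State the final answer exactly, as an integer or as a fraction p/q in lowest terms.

Part I: cross terms: (-7*-19 - -20*-32)=-507, (-20*-12 - -28*-19)=-292, (-28*-32 - -7*-12)=812; twice the area = |13| = 13; area = 13/2; answer 13/2
Part II: B1 = 13/2; threaded value p + q = 15; w = -20; f(2) = 2*(28) - 3*(-20) = 116; iterating: f(2)=116, f(3)=148, f(4)=-52, f(5)=-548, f(6)=-940, f(7)=-236, f(8)=2348; answer 2348
Part III: B2 = 2348; d = 37329; 37329 = 3 * 23 * 541; sigma = (1 + 3) * (1 + 23) * (1 + 541) = 4 * 24 * 542 = 52032; answer 52032
Part IV: B3 = 52032; r = -6; T(2) = -1*(6) + 1*(-6) = -12; iterating: T(2)=-12, T(3)=18, T(4)=-30, T(5)=48, T(6)=-78, T(7)=126, T(8)=-204, T(9)=330, T(10)=-534, T(11)=864, T(12)=-1398, T(13)=2262, T(14)=-3660, T(15)=5922, T(16)=-9582; answer -9582

-9582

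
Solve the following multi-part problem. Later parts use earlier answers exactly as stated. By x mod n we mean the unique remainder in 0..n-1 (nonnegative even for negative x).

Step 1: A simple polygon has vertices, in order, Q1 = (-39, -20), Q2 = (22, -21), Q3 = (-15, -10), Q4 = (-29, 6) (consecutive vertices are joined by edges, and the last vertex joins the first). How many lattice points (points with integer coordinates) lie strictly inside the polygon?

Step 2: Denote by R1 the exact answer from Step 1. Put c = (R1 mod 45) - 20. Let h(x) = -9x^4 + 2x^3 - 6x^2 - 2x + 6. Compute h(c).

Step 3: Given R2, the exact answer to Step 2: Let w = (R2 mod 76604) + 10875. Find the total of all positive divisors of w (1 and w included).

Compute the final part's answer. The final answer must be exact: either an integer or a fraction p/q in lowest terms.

Step 1: cross terms: (-39*-21 - 22*-20)=1259, (22*-10 - -15*-21)=-535, (-15*6 - -29*-10)=-380, (-29*-20 - -39*6)=814; twice the area = |1158| = 1158; area = 579; boundary points = 1 + 1 + 2 + 2 = 6; strictly interior points = area - boundary/2 + 1 = 577; answer 577
Step 2: R1 = 577; c = 17; -9*(17)^4 + 2*(17)^3 - 6*(17)^2 - 2*(17)^1 + 6 = (-751689) + (9826) + (-1734) + (-34) + (6) = -743625; answer -743625
Step 3: R2 = -743625; w = 33290; 33290 = 2 * 5 * 3329; sigma = (1 + 2) * (1 + 5) * (1 + 3329) = 3 * 6 * 3330 = 59940; answer 59940

59940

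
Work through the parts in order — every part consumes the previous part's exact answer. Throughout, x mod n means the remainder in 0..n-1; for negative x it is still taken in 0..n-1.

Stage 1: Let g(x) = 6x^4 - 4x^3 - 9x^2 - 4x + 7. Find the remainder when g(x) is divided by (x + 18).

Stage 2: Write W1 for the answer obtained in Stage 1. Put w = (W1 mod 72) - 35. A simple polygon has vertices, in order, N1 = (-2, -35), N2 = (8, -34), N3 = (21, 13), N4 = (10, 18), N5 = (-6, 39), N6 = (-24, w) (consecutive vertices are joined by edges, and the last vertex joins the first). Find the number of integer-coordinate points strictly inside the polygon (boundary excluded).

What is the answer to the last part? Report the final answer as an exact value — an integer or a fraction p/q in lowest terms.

Stage 1: remainder = value at the root: 6*(-18)^4 - 4*(-18)^3 - 9*(-18)^2 - 4*(-18)^1 + 7 = (629856) + (23328) + (-2916) + (72) + (7) = 650347; answer 650347
Stage 2: W1 = 650347; w = 8; cross terms: (-2*-34 - 8*-35)=348, (8*13 - 21*-34)=818, (21*18 - 10*13)=248, (10*39 - -6*18)=498, (-6*8 - -24*39)=888, (-24*-35 - -2*8)=856; twice the area = |3656| = 3656; area = 1828; boundary points = 1 + 1 + 1 + 1 + 1 + 1 = 6; strictly interior points = area - boundary/2 + 1 = 1826; answer 1826

1826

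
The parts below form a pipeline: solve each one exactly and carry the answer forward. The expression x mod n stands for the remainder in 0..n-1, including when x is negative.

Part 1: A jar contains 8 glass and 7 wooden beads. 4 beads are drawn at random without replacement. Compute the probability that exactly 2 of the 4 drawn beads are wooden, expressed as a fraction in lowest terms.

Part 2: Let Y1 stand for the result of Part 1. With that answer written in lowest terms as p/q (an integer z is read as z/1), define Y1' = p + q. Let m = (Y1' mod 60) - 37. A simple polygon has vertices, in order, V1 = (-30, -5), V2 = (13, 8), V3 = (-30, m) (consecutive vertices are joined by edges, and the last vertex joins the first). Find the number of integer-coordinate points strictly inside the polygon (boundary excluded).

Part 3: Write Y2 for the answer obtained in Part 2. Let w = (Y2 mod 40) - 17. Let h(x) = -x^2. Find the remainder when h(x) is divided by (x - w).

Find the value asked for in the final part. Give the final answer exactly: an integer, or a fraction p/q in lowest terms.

Part 1: total draws C(15,4) = 1365; favorable C(7,2)*C(8,2) = 588; P = 28/65; answer 28/65
Part 2: Y1 = 28/65; threaded value p + q = 93; m = -4; cross terms: (-30*8 - 13*-5)=-175, (13*-4 - -30*8)=188, (-30*-5 - -30*-4)=30; twice the area = |43| = 43; area = 43/2; boundary points = 1 + 1 + 1 = 3; strictly interior points = area - boundary/2 + 1 = 21; answer 21
Part 3: Y2 = 21; w = 4; remainder = value at the root: -1*(4)^2 = (-16) = -16; answer -16

-16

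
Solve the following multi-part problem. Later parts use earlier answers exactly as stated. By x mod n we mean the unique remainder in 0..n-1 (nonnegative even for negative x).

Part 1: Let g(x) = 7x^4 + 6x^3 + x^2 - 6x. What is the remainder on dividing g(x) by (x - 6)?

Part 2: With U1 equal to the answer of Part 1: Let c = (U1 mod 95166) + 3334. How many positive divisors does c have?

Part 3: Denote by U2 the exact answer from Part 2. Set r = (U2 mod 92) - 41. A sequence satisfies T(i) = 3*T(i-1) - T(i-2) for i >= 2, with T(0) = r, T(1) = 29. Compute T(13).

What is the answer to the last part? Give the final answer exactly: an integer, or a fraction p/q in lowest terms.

Part 1: remainder = value at the root: 7*(6)^4 + 6*(6)^3 + 1*(6)^2 - 6*(6)^1 = (9072) + (1296) + (36) + (-36) = 10368; answer 10368
Part 2: U1 = 10368; c = 13702; 13702 = 2 * 13 * 17 * 31; number of divisors = (1+1) * (1+1) * (1+1) * (1+1) = 16; answer 16
Part 3: U2 = 16; r = -25; T(2) = 3*(29) - 1*(-25) = 112; iterating: T(2)=112, T(3)=307, T(4)=809, T(5)=2120, T(6)=5551, T(7)=14533, T(8)=38048, T(9)=99611, T(10)=260785, T(11)=682744, T(12)=1787447, T(13)=4679597; answer 4679597

4679597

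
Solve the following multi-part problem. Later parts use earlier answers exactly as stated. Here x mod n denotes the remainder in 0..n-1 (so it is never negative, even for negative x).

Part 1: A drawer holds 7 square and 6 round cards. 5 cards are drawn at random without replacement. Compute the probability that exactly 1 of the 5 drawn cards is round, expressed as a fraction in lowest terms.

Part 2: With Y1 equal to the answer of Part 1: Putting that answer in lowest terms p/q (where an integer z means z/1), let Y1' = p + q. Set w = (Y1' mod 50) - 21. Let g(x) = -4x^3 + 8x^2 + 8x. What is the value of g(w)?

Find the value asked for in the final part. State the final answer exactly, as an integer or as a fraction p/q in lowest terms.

Part 1: total draws C(13,5) = 1287; favorable C(6,1)*C(7,4) = 210; P = 70/429; answer 70/429
Part 2: Y1 = 70/429; threaded value p + q = 499; w = 28; -4*(28)^3 + 8*(28)^2 + 8*(28)^1 = (-87808) + (6272) + (224) = -81312; answer -81312

-81312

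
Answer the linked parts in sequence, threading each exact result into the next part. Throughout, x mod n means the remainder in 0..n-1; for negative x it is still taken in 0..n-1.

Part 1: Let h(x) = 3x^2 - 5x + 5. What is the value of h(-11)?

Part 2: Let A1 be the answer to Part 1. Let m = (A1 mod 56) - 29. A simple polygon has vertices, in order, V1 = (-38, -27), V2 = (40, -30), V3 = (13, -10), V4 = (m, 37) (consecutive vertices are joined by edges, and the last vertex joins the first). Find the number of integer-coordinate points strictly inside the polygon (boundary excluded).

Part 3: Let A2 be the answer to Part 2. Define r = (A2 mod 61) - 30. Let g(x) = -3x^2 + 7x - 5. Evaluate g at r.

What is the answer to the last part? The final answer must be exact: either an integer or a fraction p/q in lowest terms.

-991

Part 1: 3*(-11)^2 - 5*(-11)^1 + 5 = (363) + (55) + (5) = 423; answer 423
Part 2: A1 = 423; m = 2; cross terms: (-38*-30 - 40*-27)=2220, (40*-10 - 13*-30)=-10, (13*37 - 2*-10)=501, (2*-27 - -38*37)=1352; twice the area = |4063| = 4063; area = 4063/2; boundary points = 3 + 1 + 1 + 8 = 13; strictly interior points = area - boundary/2 + 1 = 2026; answer 2026
Part 3: A2 = 2026; r = -17; -3*(-17)^2 + 7*(-17)^1 - 5 = (-867) + (-119) + (-5) = -991; answer -991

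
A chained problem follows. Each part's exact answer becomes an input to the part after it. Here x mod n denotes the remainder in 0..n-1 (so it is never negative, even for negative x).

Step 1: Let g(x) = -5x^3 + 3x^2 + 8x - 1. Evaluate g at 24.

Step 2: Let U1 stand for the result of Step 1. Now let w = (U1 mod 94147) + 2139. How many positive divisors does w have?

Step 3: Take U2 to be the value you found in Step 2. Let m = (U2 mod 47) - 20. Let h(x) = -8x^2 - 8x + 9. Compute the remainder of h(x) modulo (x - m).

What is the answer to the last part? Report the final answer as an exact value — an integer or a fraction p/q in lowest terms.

Step 1: -5*(24)^3 + 3*(24)^2 + 8*(24)^1 - 1 = (-69120) + (1728) + (192) + (-1) = -67201; answer -67201
Step 2: U1 = -67201; w = 29085; 29085 = 3 * 5 * 7 * 277; number of divisors = (1+1) * (1+1) * (1+1) * (1+1) = 16; answer 16
Step 3: U2 = 16; m = -4; remainder = value at the root: -8*(-4)^2 - 8*(-4)^1 + 9 = (-128) + (32) + (9) = -87; answer -87

-87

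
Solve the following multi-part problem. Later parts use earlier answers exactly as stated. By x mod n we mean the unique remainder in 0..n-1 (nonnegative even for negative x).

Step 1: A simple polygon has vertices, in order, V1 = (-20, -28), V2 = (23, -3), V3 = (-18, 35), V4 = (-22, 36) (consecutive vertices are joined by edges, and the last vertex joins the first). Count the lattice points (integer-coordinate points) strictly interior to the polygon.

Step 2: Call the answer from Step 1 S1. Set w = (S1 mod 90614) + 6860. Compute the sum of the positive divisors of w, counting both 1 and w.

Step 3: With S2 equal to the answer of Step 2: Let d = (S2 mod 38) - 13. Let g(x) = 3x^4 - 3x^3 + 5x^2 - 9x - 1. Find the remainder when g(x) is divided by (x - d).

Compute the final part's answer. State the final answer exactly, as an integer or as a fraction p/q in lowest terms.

Step 1: cross terms: (-20*-3 - 23*-28)=704, (23*35 - -18*-3)=751, (-18*36 - -22*35)=122, (-22*-28 - -20*36)=1336; twice the area = |2913| = 2913; area = 2913/2; boundary points = 1 + 1 + 1 + 2 = 5; strictly interior points = area - boundary/2 + 1 = 1455; answer 1455
Step 2: S1 = 1455; w = 8315; 8315 = 5 * 1663; sigma = (1 + 5) * (1 + 1663) = 6 * 1664 = 9984; answer 9984
Step 3: S2 = 9984; d = 15; remainder = value at the root: 3*(15)^4 - 3*(15)^3 + 5*(15)^2 - 9*(15)^1 - 1 = (151875) + (-10125) + (1125) + (-135) + (-1) = 142739; answer 142739

142739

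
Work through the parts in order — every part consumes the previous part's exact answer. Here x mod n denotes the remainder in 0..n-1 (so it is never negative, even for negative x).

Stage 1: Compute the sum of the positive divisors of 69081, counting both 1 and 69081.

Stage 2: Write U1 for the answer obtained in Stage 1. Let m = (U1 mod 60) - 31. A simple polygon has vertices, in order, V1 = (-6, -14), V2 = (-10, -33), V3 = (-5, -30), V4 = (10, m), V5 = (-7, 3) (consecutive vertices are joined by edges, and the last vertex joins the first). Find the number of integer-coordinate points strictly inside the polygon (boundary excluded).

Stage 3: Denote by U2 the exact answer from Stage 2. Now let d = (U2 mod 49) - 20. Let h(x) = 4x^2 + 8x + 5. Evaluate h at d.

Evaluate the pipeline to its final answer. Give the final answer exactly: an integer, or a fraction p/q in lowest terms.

Stage 1: 69081 = 3 * 23027; sigma = (1 + 3) * (1 + 23027) = 4 * 23028 = 92112; answer 92112
Stage 2: U1 = 92112; m = -19; cross terms: (-6*-33 - -10*-14)=58, (-10*-30 - -5*-33)=135, (-5*-19 - 10*-30)=395, (10*3 - -7*-19)=-103, (-7*-14 - -6*3)=116; twice the area = |601| = 601; area = 601/2; boundary points = 1 + 1 + 1 + 1 + 1 = 5; strictly interior points = area - boundary/2 + 1 = 299; answer 299
Stage 3: U2 = 299; d = -15; 4*(-15)^2 + 8*(-15)^1 + 5 = (900) + (-120) + (5) = 785; answer 785

785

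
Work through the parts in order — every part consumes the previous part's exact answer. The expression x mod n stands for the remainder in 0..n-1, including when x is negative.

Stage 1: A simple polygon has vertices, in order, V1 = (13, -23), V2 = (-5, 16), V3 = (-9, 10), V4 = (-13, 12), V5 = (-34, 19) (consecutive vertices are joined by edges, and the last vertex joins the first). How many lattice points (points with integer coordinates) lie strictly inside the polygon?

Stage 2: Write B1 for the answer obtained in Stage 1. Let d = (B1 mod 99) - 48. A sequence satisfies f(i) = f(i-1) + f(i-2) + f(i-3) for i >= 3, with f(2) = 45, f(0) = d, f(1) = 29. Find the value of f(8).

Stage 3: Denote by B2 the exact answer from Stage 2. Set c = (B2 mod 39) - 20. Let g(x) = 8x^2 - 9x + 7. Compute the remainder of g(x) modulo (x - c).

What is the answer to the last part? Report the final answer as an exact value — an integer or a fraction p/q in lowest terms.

Stage 1: cross terms: (13*16 - -5*-23)=93, (-5*10 - -9*16)=94, (-9*12 - -13*10)=22, (-13*19 - -34*12)=161, (-34*-23 - 13*19)=535; twice the area = |905| = 905; area = 905/2; boundary points = 3 + 2 + 2 + 7 + 1 = 15; strictly interior points = area - boundary/2 + 1 = 446; answer 446
Stage 2: B1 = 446; d = 2; f(3) = 1*(45) + 1*(29) + 1*(2) = 76; iterating: f(3)=76, f(4)=150, f(5)=271, f(6)=497, f(7)=918, f(8)=1686; answer 1686
Stage 3: B2 = 1686; c = -11; remainder = value at the root: 8*(-11)^2 - 9*(-11)^1 + 7 = (968) + (99) + (7) = 1074; answer 1074

1074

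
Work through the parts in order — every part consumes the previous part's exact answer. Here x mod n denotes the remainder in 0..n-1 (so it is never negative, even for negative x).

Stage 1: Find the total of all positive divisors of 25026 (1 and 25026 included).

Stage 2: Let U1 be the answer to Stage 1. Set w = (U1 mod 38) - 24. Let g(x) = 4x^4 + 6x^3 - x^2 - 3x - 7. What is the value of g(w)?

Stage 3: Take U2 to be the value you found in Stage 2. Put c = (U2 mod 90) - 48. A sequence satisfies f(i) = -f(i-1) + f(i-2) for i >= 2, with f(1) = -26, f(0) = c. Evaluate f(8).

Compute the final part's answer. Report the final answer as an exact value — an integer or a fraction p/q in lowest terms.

Stage 1: 25026 = 2 * 3 * 43 * 97; sigma = (1 + 2) * (1 + 3) * (1 + 43) * (1 + 97) = 3 * 4 * 44 * 98 = 51744; answer 51744
Stage 2: U1 = 51744; w = 2; 4*(2)^4 + 6*(2)^3 - 1*(2)^2 - 3*(2)^1 - 7 = (64) + (48) + (-4) + (-6) + (-7) = 95; answer 95
Stage 3: U2 = 95; c = -43; f(2) = -1*(-26) + 1*(-43) = -17; iterating: f(2)=-17, f(3)=-9, f(4)=-8, f(5)=-1, f(6)=-7, f(7)=6, f(8)=-13; answer -13

-13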